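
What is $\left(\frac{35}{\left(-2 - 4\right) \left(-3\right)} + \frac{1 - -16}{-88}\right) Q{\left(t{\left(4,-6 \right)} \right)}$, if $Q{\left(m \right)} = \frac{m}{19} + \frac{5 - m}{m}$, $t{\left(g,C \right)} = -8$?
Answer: $- \frac{22703}{6336} \approx -3.5832$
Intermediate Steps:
$Q{\left(m \right)} = \frac{m}{19} + \frac{5 - m}{m}$ ($Q{\left(m \right)} = m \frac{1}{19} + \frac{5 - m}{m} = \frac{m}{19} + \frac{5 - m}{m}$)
$\left(\frac{35}{\left(-2 - 4\right) \left(-3\right)} + \frac{1 - -16}{-88}\right) Q{\left(t{\left(4,-6 \right)} \right)} = \left(\frac{35}{\left(-2 - 4\right) \left(-3\right)} + \frac{1 - -16}{-88}\right) \left(-1 + \frac{5}{-8} + \frac{1}{19} \left(-8\right)\right) = \left(\frac{35}{\left(-6\right) \left(-3\right)} + \left(1 + 16\right) \left(- \frac{1}{88}\right)\right) \left(-1 + 5 \left(- \frac{1}{8}\right) - \frac{8}{19}\right) = \left(\frac{35}{18} + 17 \left(- \frac{1}{88}\right)\right) \left(-1 - \frac{5}{8} - \frac{8}{19}\right) = \left(35 \cdot \frac{1}{18} - \frac{17}{88}\right) \left(- \frac{311}{152}\right) = \left(\frac{35}{18} - \frac{17}{88}\right) \left(- \frac{311}{152}\right) = \frac{1387}{792} \left(- \frac{311}{152}\right) = - \frac{22703}{6336}$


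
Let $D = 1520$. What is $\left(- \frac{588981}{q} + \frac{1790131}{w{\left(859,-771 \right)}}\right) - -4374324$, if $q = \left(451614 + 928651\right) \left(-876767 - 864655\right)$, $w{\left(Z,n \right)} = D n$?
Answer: $\frac{410727715277520206943173}{93895161561927120} \approx 4.3743 \cdot 10^{6}$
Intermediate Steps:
$w{\left(Z,n \right)} = 1520 n$
$q = -2403623836830$ ($q = 1380265 \left(-1741422\right) = -2403623836830$)
$\left(- \frac{588981}{q} + \frac{1790131}{w{\left(859,-771 \right)}}\right) - -4374324 = \left(- \frac{588981}{-2403623836830} + \frac{1790131}{1520 \left(-771\right)}\right) - -4374324 = \left(\left(-588981\right) \left(- \frac{1}{2403623836830}\right) + \frac{1790131}{-1171920}\right) + 4374324 = \left(\frac{196327}{801207945610} + 1790131 \left(- \frac{1}{1171920}\right)\right) + 4374324 = \left(\frac{196327}{801207945610} - \frac{1790131}{1171920}\right) + 4374324 = - \frac{143426695080323707}{93895161561927120} + 4374324 = \frac{410727715277520206943173}{93895161561927120}$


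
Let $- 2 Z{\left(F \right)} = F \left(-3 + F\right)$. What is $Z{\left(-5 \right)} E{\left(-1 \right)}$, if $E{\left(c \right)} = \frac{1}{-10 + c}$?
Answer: $\frac{20}{11} \approx 1.8182$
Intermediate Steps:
$Z{\left(F \right)} = - \frac{F \left(-3 + F\right)}{2}$
$Z{\left(-5 \right)} E{\left(-1 \right)} = \frac{\frac{1}{2} \left(-5\right) \left(3 - -5\right)}{-10 - 1} = \frac{\frac{1}{2} \left(-5\right) \left(3 + 5\right)}{-11} = \frac{1}{2} \left(-5\right) 8 \left(- \frac{1}{11}\right) = \left(-20\right) \left(- \frac{1}{11}\right) = \frac{20}{11}$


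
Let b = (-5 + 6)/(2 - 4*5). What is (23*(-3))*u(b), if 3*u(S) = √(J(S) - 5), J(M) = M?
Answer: -23*I*√182/6 ≈ -51.714*I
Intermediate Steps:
b = -1/18 (b = 1/(2 - 20) = 1/(-18) = 1*(-1/18) = -1/18 ≈ -0.055556)
u(S) = √(-5 + S)/3 (u(S) = √(S - 5)/3 = √(-5 + S)/3)
(23*(-3))*u(b) = (23*(-3))*(√(-5 - 1/18)/3) = -23*√(-91/18) = -23*I*√182/6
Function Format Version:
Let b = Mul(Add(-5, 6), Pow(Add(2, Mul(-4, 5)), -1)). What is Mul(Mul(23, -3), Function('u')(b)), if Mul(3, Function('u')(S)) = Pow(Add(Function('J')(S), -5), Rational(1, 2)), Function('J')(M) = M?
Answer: Mul(Rational(-23, 6), I, Pow(182, Rational(1, 2))) ≈ Mul(-51.714, I)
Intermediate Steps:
b = Rational(-1, 18) (b = Mul(1, Pow(Add(2, -20), -1)) = Mul(1, Pow(-18, -1)) = Mul(1, Rational(-1, 18)) = Rational(-1, 18) ≈ -0.055556)
Function('u')(S) = Mul(Rational(1, 3), Pow(Add(-5, S), Rational(1, 2))) (Function('u')(S) = Mul(Rational(1, 3), Pow(Add(S, -5), Rational(1, 2))) = Mul(Rational(1, 3), Pow(Add(-5, S), Rational(1, 2))))
Mul(Mul(23, -3), Function('u')(b)) = Mul(Mul(23, -3), Mul(Rational(1, 3), Pow(Add(-5, Rational(-1, 18)), Rational(1, 2)))) = Mul(-69, Mul(Rational(1, 3), Pow(Rational(-91, 18), Rational(1, 2)))) = Mul(-69, Mul(Rational(1, 3), Mul(Rational(1, 6), I, Pow(182, Rational(1, 2))))) = Mul(-69, Mul(Rational(1, 18), I, Pow(182, Rational(1, 2)))) = Mul(Rational(-23, 6), I, Pow(182, Rational(1, 2)))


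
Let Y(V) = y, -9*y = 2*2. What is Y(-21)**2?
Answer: 16/81 ≈ 0.19753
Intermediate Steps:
y = -4/9 (y = -2*2/9 = -1/9*4 = -4/9 ≈ -0.44444)
Y(V) = -4/9
Y(-21)**2 = (-4/9)**2 = 16/81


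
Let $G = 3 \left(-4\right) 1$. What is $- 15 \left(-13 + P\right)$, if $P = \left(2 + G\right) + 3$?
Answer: $300$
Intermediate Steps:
$G = -12$ ($G = \left(-12\right) 1 = -12$)
$P = -7$ ($P = \left(2 - 12\right) + 3 = -10 + 3 = -7$)
$- 15 \left(-13 + P\right) = - 15 \left(-13 - 7\right) = \left(-15\right) \left(-20\right) = 300$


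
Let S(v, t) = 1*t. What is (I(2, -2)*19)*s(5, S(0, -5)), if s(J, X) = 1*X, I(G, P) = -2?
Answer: 190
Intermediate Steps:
S(v, t) = t
s(J, X) = X
(I(2, -2)*19)*s(5, S(0, -5)) = -2*19*(-5) = -38*(-5) = 190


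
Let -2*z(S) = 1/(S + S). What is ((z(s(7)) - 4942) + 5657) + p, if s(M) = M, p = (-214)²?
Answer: 1302307/28 ≈ 46511.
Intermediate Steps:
p = 45796
z(S) = -1/(4*S) (z(S) = -1/(2*(S + S)) = -1/(2*S)/2 = -1/(4*S))
((z(s(7)) - 4942) + 5657) + p = ((-¼/7 - 4942) + 5657) + 45796 = ((-¼*⅐ - 4942) + 5657) + 45796 = ((-1/28 - 4942) + 5657) + 45796 = (-138377/28 + 5657) + 45796 = 20019/28 + 45796 = 1302307/28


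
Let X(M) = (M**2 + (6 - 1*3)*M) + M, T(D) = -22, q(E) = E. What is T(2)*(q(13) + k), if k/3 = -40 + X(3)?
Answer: 968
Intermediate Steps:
X(M) = M**2 + 4*M (X(M) = (M**2 + (6 - 3)*M) + M = (M**2 + 3*M) + M = M**2 + 4*M)
k = -57 (k = 3*(-40 + 3*(4 + 3)) = 3*(-40 + 3*7) = 3*(-40 + 21) = 3*(-19) = -57)
T(2)*(q(13) + k) = -22*(13 - 57) = -22*(-44) = 968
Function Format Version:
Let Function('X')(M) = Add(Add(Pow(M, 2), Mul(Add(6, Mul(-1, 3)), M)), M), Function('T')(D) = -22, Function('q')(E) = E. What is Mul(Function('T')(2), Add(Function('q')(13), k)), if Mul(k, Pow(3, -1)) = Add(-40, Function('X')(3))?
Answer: 968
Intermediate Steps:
Function('X')(M) = Add(Pow(M, 2), Mul(4, M)) (Function('X')(M) = Add(Add(Pow(M, 2), Mul(Add(6, -3), M)), M) = Add(Add(Pow(M, 2), Mul(3, M)), M) = Add(Pow(M, 2), Mul(4, M)))
k = -57 (k = Mul(3, Add(-40, Mul(3, Add(4, 3)))) = Mul(3, Add(-40, Mul(3, 7))) = Mul(3, Add(-40, 21)) = Mul(3, -19) = -57)
Mul(Function('T')(2), Add(Function('q')(13), k)) = Mul(-22, Add(13, -57)) = Mul(-22, -44) = 968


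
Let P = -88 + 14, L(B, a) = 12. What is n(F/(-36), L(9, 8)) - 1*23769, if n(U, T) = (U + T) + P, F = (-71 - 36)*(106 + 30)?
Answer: -210841/9 ≈ -23427.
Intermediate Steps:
F = -14552 (F = -107*136 = -14552)
P = -74
n(U, T) = -74 + T + U (n(U, T) = (U + T) - 74 = (T + U) - 74 = -74 + T + U)
n(F/(-36), L(9, 8)) - 1*23769 = (-74 + 12 - 14552/(-36)) - 1*23769 = (-74 + 12 - 14552*(-1/36)) - 23769 = (-74 + 12 + 3638/9) - 23769 = 3080/9 - 23769 = -210841/9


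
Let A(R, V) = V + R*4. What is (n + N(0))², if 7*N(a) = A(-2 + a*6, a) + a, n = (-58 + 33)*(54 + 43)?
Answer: 288422289/49 ≈ 5.8862e+6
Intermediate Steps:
n = -2425 (n = -25*97 = -2425)
A(R, V) = V + 4*R
N(a) = -8/7 + 26*a/7 (N(a) = ((a + 4*(-2 + a*6)) + a)/7 = ((a + 4*(-2 + 6*a)) + a)/7 = ((a + (-8 + 24*a)) + a)/7 = ((-8 + 25*a) + a)/7 = (-8 + 26*a)/7 = -8/7 + 26*a/7)
(n + N(0))² = (-2425 + (-8/7 + (26/7)*0))² = (-2425 + (-8/7 + 0))² = (-2425 - 8/7)² = (-16983/7)² = 288422289/49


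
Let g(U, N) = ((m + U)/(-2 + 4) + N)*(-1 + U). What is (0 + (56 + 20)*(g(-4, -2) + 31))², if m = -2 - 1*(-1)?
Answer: 16532356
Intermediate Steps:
m = -1 (m = -2 + 1 = -1)
g(U, N) = (-1 + U)*(-½ + N + U/2) (g(U, N) = ((-1 + U)/(-2 + 4) + N)*(-1 + U) = ((-1 + U)/2 + N)*(-1 + U) = ((-1 + U)*(½) + N)*(-1 + U) = ((-½ + U/2) + N)*(-1 + U) = (-½ + N + U/2)*(-1 + U) = (-1 + U)*(-½ + N + U/2))
(0 + (56 + 20)*(g(-4, -2) + 31))² = (0 + (56 + 20)*((½ + (½)*(-4)² - 1*(-2) - 1*(-4) - 2*(-4)) + 31))² = (0 + 76*((½ + (½)*16 + 2 + 4 + 8) + 31))² = (0 + 76*((½ + 8 + 2 + 4 + 8) + 31))² = (0 + 76*(45/2 + 31))² = (0 + 76*(107/2))² = (0 + 4066)² = 4066² = 16532356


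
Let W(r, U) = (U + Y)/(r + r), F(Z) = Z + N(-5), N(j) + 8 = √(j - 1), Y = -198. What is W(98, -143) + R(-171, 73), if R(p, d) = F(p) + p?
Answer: -68941/196 + I*√6 ≈ -351.74 + 2.4495*I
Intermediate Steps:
N(j) = -8 + √(-1 + j) (N(j) = -8 + √(j - 1) = -8 + √(-1 + j))
F(Z) = -8 + Z + I*√6 (F(Z) = Z + (-8 + √(-1 - 5)) = Z + (-8 + √(-6)) = Z + (-8 + I*√6) = -8 + Z + I*√6)
R(p, d) = -8 + 2*p + I*√6 (R(p, d) = (-8 + p + I*√6) + p = -8 + 2*p + I*√6)
W(r, U) = (-198 + U)/(2*r) (W(r, U) = (U - 198)/(r + r) = (-198 + U)/((2*r)) = (-198 + U)*(1/(2*r)) = (-198 + U)/(2*r))
W(98, -143) + R(-171, 73) = (½)*(-198 - 143)/98 + (-8 + 2*(-171) + I*√6) = (½)*(1/98)*(-341) + (-8 - 342 + I*√6) = -341/196 + (-350 + I*√6) = -68941/196 + I*√6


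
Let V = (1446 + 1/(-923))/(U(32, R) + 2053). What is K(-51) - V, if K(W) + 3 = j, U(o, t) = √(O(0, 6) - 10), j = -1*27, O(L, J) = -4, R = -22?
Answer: (-27690*√14 + 58182227*I)/(923*(√14 - 2053*I)) ≈ -30.704 + 0.0012837*I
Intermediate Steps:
j = -27
U(o, t) = I*√14 (U(o, t) = √(-4 - 10) = √(-14) = I*√14)
K(W) = -30 (K(W) = -3 - 27 = -30)
V = 1334657/(923*(2053 + I*√14)) (V = (1446 + 1/(-923))/(I*√14 + 2053) = (1446 - 1/923)/(2053 + I*√14) = 1334657/(923*(2053 + I*√14)) ≈ 0.70433 - 0.0012837*I)
K(-51) - V = -30 - (2740050821/3890281629 - 1334657*I*√14/3890281629) = -30 + (-2740050821/3890281629 + 1334657*I*√14/3890281629) = -119448499691/3890281629 + 1334657*I*√14/3890281629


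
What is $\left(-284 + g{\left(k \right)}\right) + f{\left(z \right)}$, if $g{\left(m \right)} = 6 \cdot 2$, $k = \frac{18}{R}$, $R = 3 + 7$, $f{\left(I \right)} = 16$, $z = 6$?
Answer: $-256$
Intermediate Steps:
$R = 10$
$k = \frac{9}{5}$ ($k = \frac{18}{10} = 18 \cdot \frac{1}{10} = \frac{9}{5} \approx 1.8$)
$g{\left(m \right)} = 12$
$\left(-284 + g{\left(k \right)}\right) + f{\left(z \right)} = \left(-284 + 12\right) + 16 = -272 + 16 = -256$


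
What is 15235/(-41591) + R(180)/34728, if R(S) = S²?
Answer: 3100255/5471107 ≈ 0.56666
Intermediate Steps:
15235/(-41591) + R(180)/34728 = 15235/(-41591) + 180²/34728 = 15235*(-1/41591) + 32400*(1/34728) = -1385/3781 + 1350/1447 = 3100255/5471107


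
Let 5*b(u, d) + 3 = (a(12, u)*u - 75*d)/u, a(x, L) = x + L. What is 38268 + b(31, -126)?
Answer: 1188446/31 ≈ 38337.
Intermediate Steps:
a(x, L) = L + x
b(u, d) = -3/5 + (-75*d + u*(12 + u))/(5*u) (b(u, d) = -3/5 + (((u + 12)*u - 75*d)/u)/5 = -3/5 + (((12 + u)*u - 75*d)/u)/5 = -3/5 + ((u*(12 + u) - 75*d)/u)/5 = -3/5 + ((-75*d + u*(12 + u))/u)/5 = -3/5 + (-75*d + u*(12 + u))/(5*u))
38268 + b(31, -126) = 38268 + (1/5)*(-75*(-126) + 31*(9 + 31))/31 = 38268 + (1/5)*(1/31)*(9450 + 31*40) = 38268 + (1/5)*(1/31)*(9450 + 1240) = 38268 + (1/5)*(1/31)*10690 = 38268 + 2138/31 = 1188446/31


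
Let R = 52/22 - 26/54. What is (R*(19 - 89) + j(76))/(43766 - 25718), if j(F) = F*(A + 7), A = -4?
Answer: 14293/2680128 ≈ 0.0053330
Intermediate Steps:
R = 559/297 (R = 52*(1/22) - 26*1/54 = 26/11 - 13/27 = 559/297 ≈ 1.8822)
j(F) = 3*F (j(F) = F*(-4 + 7) = F*3 = 3*F)
(R*(19 - 89) + j(76))/(43766 - 25718) = (559*(19 - 89)/297 + 3*76)/(43766 - 25718) = ((559/297)*(-70) + 228)/18048 = (-39130/297 + 228)*(1/18048) = (28586/297)*(1/18048) = 14293/2680128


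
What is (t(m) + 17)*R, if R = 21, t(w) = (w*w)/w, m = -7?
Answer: 210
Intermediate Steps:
t(w) = w (t(w) = w²/w = w)
(t(m) + 17)*R = (-7 + 17)*21 = 10*21 = 210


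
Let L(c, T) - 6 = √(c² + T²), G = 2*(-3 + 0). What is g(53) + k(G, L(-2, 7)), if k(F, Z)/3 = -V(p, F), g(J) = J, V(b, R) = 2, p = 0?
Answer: 47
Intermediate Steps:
G = -6 (G = 2*(-3) = -6)
L(c, T) = 6 + √(T² + c²) (L(c, T) = 6 + √(c² + T²) = 6 + √(T² + c²))
k(F, Z) = -6 (k(F, Z) = 3*(-1*2) = 3*(-2) = -6)
g(53) + k(G, L(-2, 7)) = 53 - 6 = 47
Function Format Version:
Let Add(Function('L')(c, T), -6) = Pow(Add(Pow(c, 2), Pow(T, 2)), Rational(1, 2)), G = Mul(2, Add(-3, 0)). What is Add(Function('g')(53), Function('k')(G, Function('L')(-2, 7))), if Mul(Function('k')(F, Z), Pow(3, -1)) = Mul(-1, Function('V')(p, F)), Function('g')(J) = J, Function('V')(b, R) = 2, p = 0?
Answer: 47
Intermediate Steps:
G = -6 (G = Mul(2, -3) = -6)
Function('L')(c, T) = Add(6, Pow(Add(Pow(T, 2), Pow(c, 2)), Rational(1, 2))) (Function('L')(c, T) = Add(6, Pow(Add(Pow(c, 2), Pow(T, 2)), Rational(1, 2))) = Add(6, Pow(Add(Pow(T, 2), Pow(c, 2)), Rational(1, 2))))
Function('k')(F, Z) = -6 (Function('k')(F, Z) = Mul(3, Mul(-1, 2)) = Mul(3, -2) = -6)
Add(Function('g')(53), Function('k')(G, Function('L')(-2, 7))) = Add(53, -6) = 47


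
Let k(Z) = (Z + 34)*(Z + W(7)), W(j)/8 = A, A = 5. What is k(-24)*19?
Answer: 3040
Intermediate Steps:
W(j) = 40 (W(j) = 8*5 = 40)
k(Z) = (34 + Z)*(40 + Z) (k(Z) = (Z + 34)*(Z + 40) = (34 + Z)*(40 + Z))
k(-24)*19 = (1360 + (-24)**2 + 74*(-24))*19 = (1360 + 576 - 1776)*19 = 160*19 = 3040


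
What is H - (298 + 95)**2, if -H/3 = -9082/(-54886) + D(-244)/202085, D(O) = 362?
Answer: -65888379096396/426601435 ≈ -1.5445e+5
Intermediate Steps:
H = -214062081/426601435 (H = -3*(-9082/(-54886) + 362/202085) = -3*(-9082*(-1/54886) + 362*(1/202085)) = -3*(4541/27443 + 362/202085) = -3*71354027/426601435 = -214062081/426601435 ≈ -0.50178)
H - (298 + 95)**2 = -214062081/426601435 - (298 + 95)**2 = -214062081/426601435 - 1*393**2 = -214062081/426601435 - 1*154449 = -214062081/426601435 - 154449 = -65888379096396/426601435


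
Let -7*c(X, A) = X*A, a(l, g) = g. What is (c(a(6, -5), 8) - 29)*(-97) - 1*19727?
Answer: -122278/7 ≈ -17468.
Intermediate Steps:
c(X, A) = -A*X/7 (c(X, A) = -X*A/7 = -A*X/7)
(c(a(6, -5), 8) - 29)*(-97) - 1*19727 = (-1/7*8*(-5) - 29)*(-97) - 1*19727 = (40/7 - 29)*(-97) - 19727 = -163/7*(-97) - 19727 = 15811/7 - 19727 = -122278/7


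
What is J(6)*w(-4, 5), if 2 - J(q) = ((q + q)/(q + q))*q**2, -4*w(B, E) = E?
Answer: 85/2 ≈ 42.500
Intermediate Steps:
w(B, E) = -E/4
J(q) = 2 - q**2 (J(q) = 2 - (q + q)/(q + q)*q**2 = 2 - (2*q)/((2*q))*q**2 = 2 - (2*q)*(1/(2*q))*q**2 = 2 - q**2)
J(6)*w(-4, 5) = (2 - 1*6**2)*(-1/4*5) = (2 - 1*36)*(-5/4) = (2 - 36)*(-5/4) = -34*(-5/4) = 85/2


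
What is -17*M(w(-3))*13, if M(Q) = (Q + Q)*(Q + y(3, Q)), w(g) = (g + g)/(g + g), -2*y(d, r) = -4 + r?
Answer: -1105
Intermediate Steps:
y(d, r) = 2 - r/2 (y(d, r) = -(-4 + r)/2 = 2 - r/2)
w(g) = 1 (w(g) = (2*g)/((2*g)) = (2*g)*(1/(2*g)) = 1)
M(Q) = 2*Q*(2 + Q/2) (M(Q) = (Q + Q)*(Q + (2 - Q/2)) = (2*Q)*(2 + Q/2) = 2*Q*(2 + Q/2))
-17*M(w(-3))*13 = -17*(4 + 1)*13 = -17*5*13 = -85*13 = -1105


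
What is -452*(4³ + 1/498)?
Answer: -7203298/249 ≈ -28929.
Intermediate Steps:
-452*(4³ + 1/498) = -452*(64 + 1/498) = -452*31873/498 = -7203298/249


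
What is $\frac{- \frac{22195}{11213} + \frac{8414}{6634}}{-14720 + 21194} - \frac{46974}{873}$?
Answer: $- \frac{628385150526236}{11678356465269} \approx -53.808$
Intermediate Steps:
$\frac{- \frac{22195}{11213} + \frac{8414}{6634}}{-14720 + 21194} - \frac{46974}{873} = \frac{\left(-22195\right) \frac{1}{11213} + 8414 \cdot \frac{1}{6634}}{6474} - \frac{15658}{291} = \left(- \frac{22195}{11213} + \frac{4207}{3317}\right) \frac{1}{6474} - \frac{15658}{291} = \left(- \frac{26447724}{37193521}\right) \frac{1}{6474} - \frac{15658}{291} = - \frac{4407954}{40131809159} - \frac{15658}{291} = - \frac{628385150526236}{11678356465269}$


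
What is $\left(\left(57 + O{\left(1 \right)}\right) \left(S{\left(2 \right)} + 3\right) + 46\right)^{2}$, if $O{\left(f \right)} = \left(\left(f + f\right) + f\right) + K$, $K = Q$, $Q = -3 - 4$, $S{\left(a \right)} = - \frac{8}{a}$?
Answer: $49$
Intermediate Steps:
$Q = -7$ ($Q = -3 - 4 = -7$)
$K = -7$
$O{\left(f \right)} = -7 + 3 f$ ($O{\left(f \right)} = \left(\left(f + f\right) + f\right) - 7 = \left(2 f + f\right) - 7 = 3 f - 7 = -7 + 3 f$)
$\left(\left(57 + O{\left(1 \right)}\right) \left(S{\left(2 \right)} + 3\right) + 46\right)^{2} = \left(\left(57 + \left(-7 + 3 \cdot 1\right)\right) \left(- \frac{8}{2} + 3\right) + 46\right)^{2} = \left(\left(57 + \left(-7 + 3\right)\right) \left(\left(-8\right) \frac{1}{2} + 3\right) + 46\right)^{2} = \left(\left(57 - 4\right) \left(-4 + 3\right) + 46\right)^{2} = \left(53 \left(-1\right) + 46\right)^{2} = \left(-53 + 46\right)^{2} = \left(-7\right)^{2} = 49$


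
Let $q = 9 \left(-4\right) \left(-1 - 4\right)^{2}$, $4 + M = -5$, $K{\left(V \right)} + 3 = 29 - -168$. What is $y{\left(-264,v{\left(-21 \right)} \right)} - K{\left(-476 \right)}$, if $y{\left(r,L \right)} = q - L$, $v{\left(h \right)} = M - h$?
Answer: $-1106$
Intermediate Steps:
$K{\left(V \right)} = 194$ ($K{\left(V \right)} = -3 + \left(29 - -168\right) = -3 + \left(29 + 168\right) = -3 + 197 = 194$)
$M = -9$ ($M = -4 - 5 = -9$)
$q = -900$ ($q = - 36 \left(-5\right)^{2} = \left(-36\right) 25 = -900$)
$v{\left(h \right)} = -9 - h$
$y{\left(r,L \right)} = -900 - L$
$y{\left(-264,v{\left(-21 \right)} \right)} - K{\left(-476 \right)} = \left(-900 - \left(-9 - -21\right)\right) - 194 = \left(-900 - \left(-9 + 21\right)\right) - 194 = \left(-900 - 12\right) - 194 = -912 - 194 = -1106$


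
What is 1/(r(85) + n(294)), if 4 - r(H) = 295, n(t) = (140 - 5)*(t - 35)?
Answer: 1/34674 ≈ 2.8840e-5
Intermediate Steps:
n(t) = -4725 + 135*t (n(t) = 135*(-35 + t) = -4725 + 135*t)
r(H) = -291 (r(H) = 4 - 1*295 = 4 - 295 = -291)
1/(r(85) + n(294)) = 1/(-291 + (-4725 + 135*294)) = 1/(-291 + (-4725 + 39690)) = 1/(-291 + 34965) = 1/34674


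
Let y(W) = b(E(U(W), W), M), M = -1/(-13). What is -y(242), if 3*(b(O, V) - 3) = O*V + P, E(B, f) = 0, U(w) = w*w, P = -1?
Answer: -8/3 ≈ -2.6667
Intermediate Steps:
U(w) = w**2
M = 1/13 (M = -1*(-1/13) = 1/13 ≈ 0.076923)
b(O, V) = 8/3 + O*V/3 (b(O, V) = 3 + (O*V - 1)/3 = 3 + (-1 + O*V)/3 = 3 + (-1/3 + O*V/3) = 8/3 + O*V/3)
y(W) = 8/3 (y(W) = 8/3 + (1/3)*0*(1/13) = 8/3 + 0 = 8/3)
-y(242) = -1*8/3 = -8/3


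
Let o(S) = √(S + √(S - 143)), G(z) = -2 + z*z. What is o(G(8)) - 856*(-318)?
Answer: 272208 + √(62 + 9*I) ≈ 2.7222e+5 + 0.57001*I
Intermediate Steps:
G(z) = -2 + z²
o(S) = √(S + √(-143 + S))
o(G(8)) - 856*(-318) = √((-2 + 8²) + √(-143 + (-2 + 8²))) - 856*(-318) = √((-2 + 64) + √(-143 + (-2 + 64))) + 272208 = √(62 + √(-143 + 62)) + 272208 = √(62 + √(-81)) + 272208 = √(62 + 9*I) + 272208 = 272208 + √(62 + 9*I)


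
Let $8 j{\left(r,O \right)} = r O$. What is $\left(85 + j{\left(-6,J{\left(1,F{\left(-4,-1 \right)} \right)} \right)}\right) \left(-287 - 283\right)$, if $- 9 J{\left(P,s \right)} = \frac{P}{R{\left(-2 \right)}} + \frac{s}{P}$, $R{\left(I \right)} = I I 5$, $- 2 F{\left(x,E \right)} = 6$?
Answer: $- \frac{386479}{8} \approx -48310.0$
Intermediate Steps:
$F{\left(x,E \right)} = -3$ ($F{\left(x,E \right)} = \left(- \frac{1}{2}\right) 6 = -3$)
$R{\left(I \right)} = 5 I^{2}$ ($R{\left(I \right)} = I^{2} \cdot 5 = 5 I^{2}$)
$J{\left(P,s \right)} = - \frac{P}{180} - \frac{s}{9 P}$ ($J{\left(P,s \right)} = - \frac{\frac{P}{5 \left(-2\right)^{2}} + \frac{s}{P}}{9} = - \frac{\frac{P}{5 \cdot 4} + \frac{s}{P}}{9} = - \frac{\frac{P}{20} + \frac{s}{P}}{9} = - \frac{P}{180} - \frac{s}{9 P}$)
$j{\left(r,O \right)} = \frac{O r}{8}$ ($j{\left(r,O \right)} = \frac{r O}{8} = \frac{O r}{8}$)
$\left(85 + j{\left(-6,J{\left(1,F{\left(-4,-1 \right)} \right)} \right)}\right) \left(-287 - 283\right) = \left(85 + \frac{1}{8} \left(\left(- \frac{1}{180}\right) 1 - - \frac{1}{3 \cdot 1}\right) \left(-6\right)\right) \left(-287 - 283\right) = \left(85 + \frac{1}{8} \left(- \frac{1}{180} - \left(- \frac{1}{3}\right) 1\right) \left(-6\right)\right) \left(-570\right) = \left(85 + \frac{1}{8} \left(- \frac{1}{180} + \frac{1}{3}\right) \left(-6\right)\right) \left(-570\right) = \left(85 + \frac{1}{8} \cdot \frac{59}{180} \left(-6\right)\right) \left(-570\right) = \left(85 - \frac{59}{240}\right) \left(-570\right) = \frac{20341}{240} \left(-570\right) = - \frac{386479}{8}$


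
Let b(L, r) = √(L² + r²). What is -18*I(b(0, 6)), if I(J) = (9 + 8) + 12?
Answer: -522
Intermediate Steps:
I(J) = 29 (I(J) = 17 + 12 = 29)
-18*I(b(0, 6)) = -18*29 = -522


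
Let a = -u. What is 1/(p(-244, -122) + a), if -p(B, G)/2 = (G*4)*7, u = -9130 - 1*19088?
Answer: 1/35050 ≈ 2.8531e-5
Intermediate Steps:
u = -28218 (u = -9130 - 19088 = -28218)
p(B, G) = -56*G (p(B, G) = -2*G*4*7 = -2*4*G*7 = -56*G)
a = 28218 (a = -1*(-28218) = 28218)
1/(p(-244, -122) + a) = 1/(-56*(-122) + 28218) = 1/(6832 + 28218) = 1/35050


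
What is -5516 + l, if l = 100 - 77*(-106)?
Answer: 2746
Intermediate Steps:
l = 8262 (l = 100 + 8162 = 8262)
-5516 + l = -5516 + 8262 = 2746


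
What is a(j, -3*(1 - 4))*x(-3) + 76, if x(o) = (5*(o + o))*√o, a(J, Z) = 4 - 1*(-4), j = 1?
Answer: 76 - 240*I*√3 ≈ 76.0 - 415.69*I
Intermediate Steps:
a(J, Z) = 8 (a(J, Z) = 4 + 4 = 8)
x(o) = 10*o^(3/2) (x(o) = (5*(2*o))*√o = (10*o)*√o = 10*o^(3/2))
a(j, -3*(1 - 4))*x(-3) + 76 = 8*(10*(-3)^(3/2)) + 76 = 8*(10*(-3*I*√3)) + 76 = 8*(-30*I*√3) + 76 = -240*I*√3 + 76 = 76 - 240*I*√3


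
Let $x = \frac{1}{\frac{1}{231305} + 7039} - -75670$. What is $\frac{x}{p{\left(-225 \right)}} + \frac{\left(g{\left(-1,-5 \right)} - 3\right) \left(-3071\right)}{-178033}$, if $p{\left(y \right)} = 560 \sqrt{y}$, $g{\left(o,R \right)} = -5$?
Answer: $- \frac{24568}{178033} - \frac{4928102275265 i}{547060381056} \approx -0.138 - 9.0083 i$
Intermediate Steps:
$x = \frac{123202556881625}{1628155896}$ ($x = \frac{1}{\frac{1}{231305} + 7039} + 75670 = \frac{1}{\frac{1628155896}{231305}} + 75670 = \frac{231305}{1628155896} + 75670 = \frac{123202556881625}{1628155896} \approx 75670.0$)
$\frac{x}{p{\left(-225 \right)}} + \frac{\left(g{\left(-1,-5 \right)} - 3\right) \left(-3071\right)}{-178033} = \frac{123202556881625}{1628155896 \cdot 560 \sqrt{-225}} + \frac{\left(-5 - 3\right) \left(-3071\right)}{-178033} = \frac{123202556881625}{1628155896 \cdot 560 \cdot 15 i} + \left(-8\right) \left(-3071\right) \left(- \frac{1}{178033}\right) = \frac{123202556881625}{1628155896 \cdot 8400 i} + 24568 \left(- \frac{1}{178033}\right) = \frac{123202556881625 \left(- \frac{i}{8400}\right)}{1628155896} - \frac{24568}{178033} = - \frac{4928102275265 i}{547060381056} - \frac{24568}{178033} = - \frac{24568}{178033} - \frac{4928102275265 i}{547060381056}$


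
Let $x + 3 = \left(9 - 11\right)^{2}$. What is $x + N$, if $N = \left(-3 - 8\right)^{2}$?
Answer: $122$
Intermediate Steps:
$N = 121$ ($N = \left(-11\right)^{2} = 121$)
$x = 1$ ($x = -3 + \left(9 - 11\right)^{2} = -3 + \left(-2\right)^{2} = -3 + 4 = 1$)
$x + N = 1 + 121 = 122$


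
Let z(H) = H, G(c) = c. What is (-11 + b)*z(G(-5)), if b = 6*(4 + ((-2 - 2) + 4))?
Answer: -65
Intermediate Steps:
b = 24 (b = 6*(4 + (-4 + 4)) = 6*(4 + 0) = 6*4 = 24)
(-11 + b)*z(G(-5)) = (-11 + 24)*(-5) = 13*(-5) = -65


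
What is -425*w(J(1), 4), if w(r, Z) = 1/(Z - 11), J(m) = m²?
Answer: 425/7 ≈ 60.714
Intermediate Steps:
w(r, Z) = 1/(-11 + Z)
-425*w(J(1), 4) = -425/(-11 + 4) = -425/(-7) = -425*(-⅐) = 425/7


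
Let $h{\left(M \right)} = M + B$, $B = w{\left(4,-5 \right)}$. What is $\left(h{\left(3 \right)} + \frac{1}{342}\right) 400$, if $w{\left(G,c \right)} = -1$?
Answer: $\frac{137000}{171} \approx 801.17$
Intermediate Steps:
$B = -1$
$h{\left(M \right)} = -1 + M$ ($h{\left(M \right)} = M - 1 = -1 + M$)
$\left(h{\left(3 \right)} + \frac{1}{342}\right) 400 = \left(\left(-1 + 3\right) + \frac{1}{342}\right) 400 = \left(2 + \frac{1}{342}\right) 400 = \frac{685}{342} \cdot 400 = \frac{137000}{171}$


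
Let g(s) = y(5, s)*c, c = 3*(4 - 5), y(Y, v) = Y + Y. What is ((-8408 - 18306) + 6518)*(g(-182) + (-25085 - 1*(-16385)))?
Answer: 176311080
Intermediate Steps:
y(Y, v) = 2*Y
c = -3 (c = 3*(-1) = -3)
g(s) = -30 (g(s) = (2*5)*(-3) = 10*(-3) = -30)
((-8408 - 18306) + 6518)*(g(-182) + (-25085 - 1*(-16385))) = ((-8408 - 18306) + 6518)*(-30 + (-25085 - 1*(-16385))) = (-26714 + 6518)*(-30 + (-25085 + 16385)) = -20196*(-30 - 8700) = -20196*(-8730) = 176311080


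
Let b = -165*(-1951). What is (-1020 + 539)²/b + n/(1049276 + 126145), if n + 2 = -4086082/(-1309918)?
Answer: 19790454974572036/27536343081569465 ≈ 0.71870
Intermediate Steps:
b = 321915
n = 733123/654959 (n = -2 - 4086082/(-1309918) = -2 - 4086082*(-1/1309918) = -2 + 2043041/654959 = 733123/654959 ≈ 1.1193)
(-1020 + 539)²/b + n/(1049276 + 126145) = (-1020 + 539)²/321915 + 733123/(654959*(1049276 + 126145)) = (-481)²*(1/321915) + (733123/654959)/1175421 = 231361*(1/321915) + (733123/654959)*(1/1175421) = 231361/321915 + 733123/769852562739 = 19790454974572036/27536343081569465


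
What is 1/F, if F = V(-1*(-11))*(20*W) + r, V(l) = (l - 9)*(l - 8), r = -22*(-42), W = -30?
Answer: -1/2676 ≈ -0.00037369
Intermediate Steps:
r = 924
V(l) = (-9 + l)*(-8 + l)
F = -2676 (F = (72 + (-1*(-11))**2 - (-17)*(-11))*(20*(-30)) + 924 = (72 + 11**2 - 17*11)*(-600) + 924 = (72 + 121 - 187)*(-600) + 924 = 6*(-600) + 924 = -3600 + 924 = -2676)
1/F = 1/(-2676) = -1/2676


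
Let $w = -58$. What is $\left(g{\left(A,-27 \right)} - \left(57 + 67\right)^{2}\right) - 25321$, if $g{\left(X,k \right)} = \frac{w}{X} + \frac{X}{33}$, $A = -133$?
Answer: $- \frac{178634908}{4389} \approx -40701.0$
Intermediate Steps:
$g{\left(X,k \right)} = - \frac{58}{X} + \frac{X}{33}$
$\left(g{\left(A,-27 \right)} - \left(57 + 67\right)^{2}\right) - 25321 = \left(\left(- \frac{58}{-133} + \frac{1}{33} \left(-133\right)\right) - \left(57 + 67\right)^{2}\right) - 25321 = \left(\left(\left(-58\right) \left(- \frac{1}{133}\right) - \frac{133}{33}\right) - 124^{2}\right) - 25321 = \left(\left(\frac{58}{133} - \frac{133}{33}\right) - 15376\right) - 25321 = \left(- \frac{15775}{4389} - 15376\right) - 25321 = - \frac{67501039}{4389} - 25321 = - \frac{178634908}{4389}$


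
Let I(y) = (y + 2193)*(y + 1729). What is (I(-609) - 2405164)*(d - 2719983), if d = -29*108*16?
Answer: 1748162632980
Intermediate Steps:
d = -50112 (d = -3132*16 = -50112)
I(y) = (1729 + y)*(2193 + y) (I(y) = (2193 + y)*(1729 + y) = (1729 + y)*(2193 + y))
(I(-609) - 2405164)*(d - 2719983) = ((3791697 + (-609)² + 3922*(-609)) - 2405164)*(-50112 - 2719983) = ((3791697 + 370881 - 2388498) - 2405164)*(-2770095) = (1774080 - 2405164)*(-2770095) = -631084*(-2770095) = 1748162632980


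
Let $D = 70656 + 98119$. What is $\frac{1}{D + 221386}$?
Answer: $\frac{1}{390161} \approx 2.563 \cdot 10^{-6}$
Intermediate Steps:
$D = 168775$
$\frac{1}{D + 221386} = \frac{1}{168775 + 221386} = \frac{1}{390161}$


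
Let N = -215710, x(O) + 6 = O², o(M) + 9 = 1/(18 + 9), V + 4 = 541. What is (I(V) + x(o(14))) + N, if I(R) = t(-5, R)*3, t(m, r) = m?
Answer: -157209335/729 ≈ -2.1565e+5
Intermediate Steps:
V = 537 (V = -4 + 541 = 537)
o(M) = -242/27 (o(M) = -9 + 1/(18 + 9) = -9 + 1/27 = -242/27)
x(O) = -6 + O²
I(R) = -15 (I(R) = -5*3 = -15)
(I(V) + x(o(14))) + N = (-15 + (-6 + (-242/27)²)) - 215710 = (-15 + (-6 + 58564/729)) - 215710 = (-15 + 54190/729) - 215710 = 43255/729 - 215710 = -157209335/729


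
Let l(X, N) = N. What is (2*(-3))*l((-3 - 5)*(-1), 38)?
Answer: -228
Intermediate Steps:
(2*(-3))*l((-3 - 5)*(-1), 38) = (2*(-3))*38 = -6*38 = -228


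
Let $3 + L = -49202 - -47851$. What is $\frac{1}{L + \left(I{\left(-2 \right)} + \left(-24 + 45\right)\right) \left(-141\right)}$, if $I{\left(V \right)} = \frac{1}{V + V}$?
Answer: $- \frac{4}{17119} \approx -0.00023366$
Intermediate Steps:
$I{\left(V \right)} = \frac{1}{2 V}$
$L = -1354$ ($L = -3 - 1351 = -1354$)
$\frac{1}{L + \left(I{\left(-2 \right)} + \left(-24 + 45\right)\right) \left(-141\right)} = \frac{1}{-1354 + \left(\frac{1}{2 \left(-2\right)} + \left(-24 + 45\right)\right) \left(-141\right)} = \frac{1}{-1354 + \left(\frac{1}{2} \left(- \frac{1}{2}\right) + 21\right) \left(-141\right)} = \frac{1}{-1354 + \left(- \frac{1}{4} + 21\right) \left(-141\right)} = \frac{1}{-1354 + \frac{83}{4} \left(-141\right)} = \frac{1}{-1354 - \frac{11703}{4}} = \frac{1}{- \frac{17119}{4}} = - \frac{4}{17119}$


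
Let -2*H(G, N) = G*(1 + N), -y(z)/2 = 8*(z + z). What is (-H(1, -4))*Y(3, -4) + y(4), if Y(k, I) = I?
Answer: -122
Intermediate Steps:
y(z) = -32*z (y(z) = -16*(z + z) = -16*2*z = -32*z)
H(G, N) = -G*(1 + N)/2
(-H(1, -4))*Y(3, -4) + y(4) = -(-1)*(1 - 4)/2*(-4) - 32*4 = -(-1)*(-3)/2*(-4) - 128 = -1*3/2*(-4) - 128 = -3/2*(-4) - 128 = 6 - 128 = -122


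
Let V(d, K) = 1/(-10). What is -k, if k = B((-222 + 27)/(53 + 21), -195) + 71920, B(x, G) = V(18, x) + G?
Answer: -717249/10 ≈ -71725.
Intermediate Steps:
V(d, K) = -1/10
B(x, G) = -1/10 + G
k = 717249/10 (k = (-1/10 - 195) + 71920 = -1951/10 + 71920 = 717249/10 ≈ 71725.)
-k = -1*717249/10 = -717249/10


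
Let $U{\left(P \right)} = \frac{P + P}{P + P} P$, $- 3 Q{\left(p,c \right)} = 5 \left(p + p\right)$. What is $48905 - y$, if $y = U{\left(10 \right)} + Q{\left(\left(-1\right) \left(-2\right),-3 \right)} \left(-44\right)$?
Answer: $\frac{145805}{3} \approx 48602.0$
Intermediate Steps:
$Q{\left(p,c \right)} = - \frac{10 p}{3}$ ($Q{\left(p,c \right)} = - \frac{5 \left(p + p\right)}{3} = - \frac{5 \cdot 2 p}{3} = - \frac{10 p}{3}$)
$U{\left(P \right)} = P$ ($U{\left(P \right)} = \frac{2 P}{2 P} P = 2 P \frac{1}{2 P} P = 1 P = P$)
$y = \frac{910}{3}$ ($y = 10 + - \frac{10 \left(\left(-1\right) \left(-2\right)\right)}{3} \left(-44\right) = 10 + \left(- \frac{10}{3}\right) 2 \left(-44\right) = 10 - - \frac{880}{3} = 10 + \frac{880}{3} = \frac{910}{3} \approx 303.33$)
$48905 - y = 48905 - \frac{910}{3} = \frac{145805}{3}$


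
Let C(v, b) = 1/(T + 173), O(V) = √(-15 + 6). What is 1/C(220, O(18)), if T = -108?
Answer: 65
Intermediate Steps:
O(V) = 3*I (O(V) = √(-9) = 3*I)
C(v, b) = 1/65 (C(v, b) = 1/(-108 + 173) = 1/65)
1/C(220, O(18)) = 1/(1/65) = 65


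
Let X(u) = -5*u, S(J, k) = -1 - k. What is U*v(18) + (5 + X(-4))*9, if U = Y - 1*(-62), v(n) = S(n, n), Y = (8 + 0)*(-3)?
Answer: -497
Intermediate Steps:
Y = -24 (Y = 8*(-3) = -24)
v(n) = -1 - n
U = 38 (U = -24 - 1*(-62) = -24 + 62 = 38)
U*v(18) + (5 + X(-4))*9 = 38*(-1 - 1*18) + (5 - 5*(-4))*9 = 38*(-1 - 18) + (5 + 20)*9 = 38*(-19) + 25*9 = -722 + 225 = -497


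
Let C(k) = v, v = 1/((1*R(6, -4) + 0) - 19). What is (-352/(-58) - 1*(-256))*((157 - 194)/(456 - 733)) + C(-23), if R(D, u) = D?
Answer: 3647567/104429 ≈ 34.929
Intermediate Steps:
v = -1/13 (v = 1/((1*6 + 0) - 19) = 1/((6 + 0) - 19) = 1/(6 - 19) = 1/(-13) = -1/13 ≈ -0.076923)
C(k) = -1/13
(-352/(-58) - 1*(-256))*((157 - 194)/(456 - 733)) + C(-23) = (-352/(-58) - 1*(-256))*((157 - 194)/(456 - 733)) - 1/13 = (-352*(-1/58) + 256)*(-37/(-277)) - 1/13 = (176/29 + 256)*(-37*(-1/277)) - 1/13 = (7600/29)*(37/277) - 1/13 = 281200/8033 - 1/13 = 3647567/104429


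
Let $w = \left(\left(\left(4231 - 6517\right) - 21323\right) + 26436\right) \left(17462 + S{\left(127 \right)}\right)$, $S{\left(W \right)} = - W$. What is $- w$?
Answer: $-49006045$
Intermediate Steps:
$w = 49006045$ ($w = \left(\left(\left(4231 - 6517\right) - 21323\right) + 26436\right) \left(17462 - 127\right) = \left(\left(-2286 - 21323\right) + 26436\right) \left(17462 - 127\right) = \left(-23609 + 26436\right) 17335 = 2827 \cdot 17335 = 49006045$)
$- w = \left(-1\right) 49006045 = -49006045$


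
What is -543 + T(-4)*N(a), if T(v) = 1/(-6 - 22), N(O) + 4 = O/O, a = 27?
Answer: -15201/28 ≈ -542.89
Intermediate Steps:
N(O) = -3 (N(O) = -4 + O/O = -4 + 1 = -3)
T(v) = -1/28 (T(v) = 1/(-28) = -1/28)
-543 + T(-4)*N(a) = -543 - 1/28*(-3) = -543 + 3/28 = -15201/28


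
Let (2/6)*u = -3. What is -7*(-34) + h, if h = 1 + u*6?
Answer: 185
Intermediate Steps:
u = -9 (u = 3*(-3) = -9)
h = -53 (h = 1 - 9*6 = 1 - 54 = -53)
-7*(-34) + h = -7*(-34) - 53 = 238 - 53 = 185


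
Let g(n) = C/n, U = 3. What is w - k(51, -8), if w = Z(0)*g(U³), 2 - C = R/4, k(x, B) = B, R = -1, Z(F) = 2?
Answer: 49/6 ≈ 8.1667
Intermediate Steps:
C = 9/4 (C = 2 - (-1)/4 = 2 - 1*(-¼) = 2 + ¼ = 9/4 ≈ 2.2500)
g(n) = 9/(4*n)
w = ⅙ (w = 2*(9/(4*(3³))) = 2*((9/4)/27) = 2*((9/4)*(1/27)) = 2*(1/12) = ⅙ ≈ 0.16667)
w - k(51, -8) = ⅙ - 1*(-8) = ⅙ + 8 = 49/6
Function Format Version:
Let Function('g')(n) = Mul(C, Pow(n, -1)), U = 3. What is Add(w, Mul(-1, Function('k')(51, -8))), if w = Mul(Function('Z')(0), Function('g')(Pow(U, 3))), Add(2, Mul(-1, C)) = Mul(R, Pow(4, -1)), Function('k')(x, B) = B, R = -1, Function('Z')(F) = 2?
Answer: Rational(49, 6) ≈ 8.1667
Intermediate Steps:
C = Rational(9, 4) (C = Add(2, Mul(-1, Mul(-1, Pow(4, -1)))) = Add(2, Mul(-1, Mul(-1, Rational(1, 4)))) = Add(2, Mul(-1, Rational(-1, 4))) = Add(2, Rational(1, 4)) = Rational(9, 4) ≈ 2.2500)
Function('g')(n) = Mul(Rational(9, 4), Pow(n, -1))
w = Rational(1, 6) (w = Mul(2, Mul(Rational(9, 4), Pow(Pow(3, 3), -1))) = Mul(2, Mul(Rational(9, 4), Pow(27, -1))) = Mul(2, Mul(Rational(9, 4), Rational(1, 27))) = Mul(2, Rational(1, 12)) = Rational(1, 6) ≈ 0.16667)
Add(w, Mul(-1, Function('k')(51, -8))) = Add(Rational(1, 6), Mul(-1, -8)) = Add(Rational(1, 6), 8) = Rational(49, 6)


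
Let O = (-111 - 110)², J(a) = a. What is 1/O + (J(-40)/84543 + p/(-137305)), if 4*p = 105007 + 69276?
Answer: -720669750415969/2267819816212860 ≈ -0.31778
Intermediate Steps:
p = 174283/4 (p = (105007 + 69276)/4 = (¼)*174283 = 174283/4 ≈ 43571.)
O = 48841 (O = (-221)² = 48841)
1/O + (J(-40)/84543 + p/(-137305)) = 1/48841 + (-40/84543 + (174283/4)/(-137305)) = 1/48841 + (-40*1/84543 + (174283/4)*(-1/137305)) = 1/48841 + (-40/84543 - 174283/549220) = 1/48841 - 14756376469/46432706460 = -720669750415969/2267819816212860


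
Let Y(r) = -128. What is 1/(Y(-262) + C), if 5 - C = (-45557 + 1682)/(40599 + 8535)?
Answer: -16378/1999869 ≈ -0.0081895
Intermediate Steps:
C = 96515/16378 (C = 5 - (-45557 + 1682)/(40599 + 8535) = 5 - (-43875)/49134 = 5 - 1*(-14625/16378) = 5 + 14625/16378 = 96515/16378 ≈ 5.8930)
1/(Y(-262) + C) = 1/(-128 + 96515/16378) = 1/(-1999869/16378) = -16378/1999869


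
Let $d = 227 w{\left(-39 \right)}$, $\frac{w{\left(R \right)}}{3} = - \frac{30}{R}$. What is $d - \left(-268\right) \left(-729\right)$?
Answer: $- \frac{2533026}{13} \approx -1.9485 \cdot 10^{5}$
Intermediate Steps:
$w{\left(R \right)} = - \frac{90}{R}$ ($w{\left(R \right)} = 3 \left(- \frac{30}{R}\right) = - \frac{90}{R}$)
$d = \frac{6810}{13}$ ($d = 227 \left(- \frac{90}{-39}\right) = 227 \left(\left(-90\right) \left(- \frac{1}{39}\right)\right) = 227 \cdot \frac{30}{13} = \frac{6810}{13} \approx 523.85$)
$d - \left(-268\right) \left(-729\right) = \frac{6810}{13} - \left(-268\right) \left(-729\right) = \frac{6810}{13} - 195372 = - \frac{2533026}{13}$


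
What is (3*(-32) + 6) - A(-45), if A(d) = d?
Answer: -45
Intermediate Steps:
(3*(-32) + 6) - A(-45) = (3*(-32) + 6) - 1*(-45) = (-96 + 6) + 45 = -90 + 45 = -45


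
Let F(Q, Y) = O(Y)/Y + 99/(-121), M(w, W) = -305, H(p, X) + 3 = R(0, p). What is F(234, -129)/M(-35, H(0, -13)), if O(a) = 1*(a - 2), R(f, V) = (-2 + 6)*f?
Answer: -56/86559 ≈ -0.00064696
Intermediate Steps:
R(f, V) = 4*f
H(p, X) = -3 (H(p, X) = -3 + 4*0 = -3 + 0 = -3)
O(a) = -2 + a (O(a) = 1*(-2 + a) = -2 + a)
F(Q, Y) = -9/11 + (-2 + Y)/Y (F(Q, Y) = (-2 + Y)/Y + 99/(-121) = (-2 + Y)/Y + 99*(-1/121) = (-2 + Y)/Y - 9/11 = -9/11 + (-2 + Y)/Y)
F(234, -129)/M(-35, H(0, -13)) = (2/11 - 2/(-129))/(-305) = (2/11 - 2*(-1/129))*(-1/305) = (2/11 + 2/129)*(-1/305) = (280/1419)*(-1/305) = -56/86559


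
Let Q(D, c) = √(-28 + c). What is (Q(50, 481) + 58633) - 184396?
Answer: -125763 + √453 ≈ -1.2574e+5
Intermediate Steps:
(Q(50, 481) + 58633) - 184396 = (√(-28 + 481) + 58633) - 184396 = (√453 + 58633) - 184396 = (58633 + √453) - 184396 = -125763 + √453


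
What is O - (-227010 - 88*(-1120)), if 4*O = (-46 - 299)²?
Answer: 632825/4 ≈ 1.5821e+5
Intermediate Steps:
O = 119025/4 (O = (-46 - 299)²/4 = (¼)*(-345)² = (¼)*119025 = 119025/4 ≈ 29756.)
O - (-227010 - 88*(-1120)) = 119025/4 - (-227010 - 88*(-1120)) = 119025/4 - (-227010 + 98560) = 119025/4 - 1*(-128450) = 119025/4 + 128450 = 632825/4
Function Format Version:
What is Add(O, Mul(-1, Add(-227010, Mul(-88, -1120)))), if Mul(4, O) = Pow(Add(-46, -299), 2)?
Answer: Rational(632825, 4) ≈ 1.5821e+5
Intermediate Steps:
O = Rational(119025, 4) (O = Mul(Rational(1, 4), Pow(Add(-46, -299), 2)) = Mul(Rational(1, 4), Pow(-345, 2)) = Mul(Rational(1, 4), 119025) = Rational(119025, 4) ≈ 29756.)
Add(O, Mul(-1, Add(-227010, Mul(-88, -1120)))) = Add(Rational(119025, 4), Mul(-1, Add(-227010, Mul(-88, -1120)))) = Add(Rational(119025, 4), Mul(-1, Add(-227010, 98560))) = Add(Rational(119025, 4), Mul(-1, -128450)) = Add(Rational(119025, 4), 128450) = Rational(632825, 4)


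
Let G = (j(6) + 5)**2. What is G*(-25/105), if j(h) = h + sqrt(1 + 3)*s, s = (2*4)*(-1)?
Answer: -125/21 ≈ -5.9524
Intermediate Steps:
s = -8 (s = 8*(-1) = -8)
j(h) = -16 + h (j(h) = h + sqrt(1 + 3)*(-8) = h + sqrt(4)*(-8) = h + 2*(-8) = h - 16 = -16 + h)
G = 25 (G = ((-16 + 6) + 5)**2 = (-10 + 5)**2 = (-5)**2 = 25)
G*(-25/105) = 25*(-25/105) = 25*(-25*1/105) = 25*(-5/21) = -125/21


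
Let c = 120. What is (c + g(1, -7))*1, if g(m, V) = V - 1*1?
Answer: 112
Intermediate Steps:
g(m, V) = -1 + V (g(m, V) = V - 1 = -1 + V)
(c + g(1, -7))*1 = (120 + (-1 - 7))*1 = (120 - 8)*1 = 112*1 = 112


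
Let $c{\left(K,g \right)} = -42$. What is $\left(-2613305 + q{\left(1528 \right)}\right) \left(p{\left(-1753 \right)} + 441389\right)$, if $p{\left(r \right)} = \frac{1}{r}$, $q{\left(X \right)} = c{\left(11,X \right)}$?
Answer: $- \frac{2022090088463852}{1753} \approx -1.1535 \cdot 10^{12}$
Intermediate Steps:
$q{\left(X \right)} = -42$
$\left(-2613305 + q{\left(1528 \right)}\right) \left(p{\left(-1753 \right)} + 441389\right) = \left(-2613305 - 42\right) \left(\frac{1}{-1753} + 441389\right) = - 2613347 \left(- \frac{1}{1753} + 441389\right) = \left(-2613347\right) \frac{773754916}{1753} = - \frac{2022090088463852}{1753}$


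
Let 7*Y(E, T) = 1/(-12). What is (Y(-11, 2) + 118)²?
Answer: 98227921/7056 ≈ 13921.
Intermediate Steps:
Y(E, T) = -1/84 (Y(E, T) = (⅐)/(-12) = (⅐)*(-1/12) = -1/84)
(Y(-11, 2) + 118)² = (-1/84 + 118)² = (9911/84)² = 98227921/7056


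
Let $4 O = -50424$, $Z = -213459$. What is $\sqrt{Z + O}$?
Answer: $i \sqrt{226065} \approx 475.46 i$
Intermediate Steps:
$O = -12606$ ($O = \frac{1}{4} \left(-50424\right) = -12606$)
$\sqrt{Z + O} = \sqrt{-213459 - 12606} = \sqrt{-226065} = i \sqrt{226065}$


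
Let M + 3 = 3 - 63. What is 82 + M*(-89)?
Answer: 5689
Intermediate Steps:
M = -63 (M = -3 + (3 - 63) = -3 - 60 = -63)
82 + M*(-89) = 82 - 63*(-89) = 82 + 5607 = 5689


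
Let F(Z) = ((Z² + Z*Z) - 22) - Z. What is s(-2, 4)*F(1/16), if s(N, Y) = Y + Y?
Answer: -2823/16 ≈ -176.44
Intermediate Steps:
F(Z) = -22 - Z + 2*Z² (F(Z) = ((Z² + Z²) - 22) - Z = (2*Z² - 22) - Z = (-22 + 2*Z²) - Z = -22 - Z + 2*Z²)
s(N, Y) = 2*Y
s(-2, 4)*F(1/16) = (2*4)*(-22 - 1/16 + 2*(1/16)²) = 8*(-22 - 1*1/16 + 2*(1/16)²) = 8*(-22 - 1/16 + 2*(1/256)) = 8*(-22 - 1/16 + 1/128) = 8*(-2823/128) = -2823/16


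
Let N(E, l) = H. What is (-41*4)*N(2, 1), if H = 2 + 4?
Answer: -984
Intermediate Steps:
H = 6
N(E, l) = 6
(-41*4)*N(2, 1) = -41*4*6 = -164*6 = -984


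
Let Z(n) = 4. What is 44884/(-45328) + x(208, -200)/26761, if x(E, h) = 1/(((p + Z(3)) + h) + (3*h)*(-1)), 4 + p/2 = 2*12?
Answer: -16665826129/16830688686 ≈ -0.99020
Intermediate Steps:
p = 40 (p = -8 + 2*(2*12) = -8 + 2*24 = -8 + 48 = 40)
x(E, h) = 1/(44 - 2*h) (x(E, h) = 1/(((40 + 4) + h) + (3*h)*(-1)) = 1/((44 + h) - 3*h) = 1/(44 - 2*h))
44884/(-45328) + x(208, -200)/26761 = 44884/(-45328) + (1/(2*(22 - 1*(-200))))/26761 = 44884*(-1/45328) + (1/(2*(22 + 200)))*(1/26761) = -11221/11332 + ((½)/222)*(1/26761) = -11221/11332 + ((½)*(1/222))*(1/26761) = -11221/11332 + (1/444)*(1/26761) = -11221/11332 + 1/11881884 = -16665826129/16830688686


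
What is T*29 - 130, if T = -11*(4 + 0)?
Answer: -1406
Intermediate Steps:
T = -44 (T = -11*4 = -44)
T*29 - 130 = -44*29 - 130 = -1276 - 130 = -1406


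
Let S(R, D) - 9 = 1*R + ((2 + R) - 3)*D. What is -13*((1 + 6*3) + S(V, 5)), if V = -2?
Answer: -143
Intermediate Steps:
S(R, D) = 9 + R + D*(-1 + R) (S(R, D) = 9 + (1*R + ((2 + R) - 3)*D) = 9 + (R + (-1 + R)*D) = 9 + (R + D*(-1 + R)) = 9 + R + D*(-1 + R))
-13*((1 + 6*3) + S(V, 5)) = -13*((1 + 6*3) + (9 - 2 - 1*5 + 5*(-2))) = -13*((1 + 18) + (9 - 2 - 5 - 10)) = -13*(19 - 8) = -13*11 = -143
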